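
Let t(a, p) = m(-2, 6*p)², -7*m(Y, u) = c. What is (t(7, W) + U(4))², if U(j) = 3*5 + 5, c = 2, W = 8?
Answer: 968256/2401 ≈ 403.27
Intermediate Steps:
m(Y, u) = -2/7 (m(Y, u) = -⅐*2 = -2/7)
U(j) = 20 (U(j) = 15 + 5 = 20)
t(a, p) = 4/49 (t(a, p) = (-2/7)² = 4/49)
(t(7, W) + U(4))² = (4/49 + 20)² = (984/49)² = 968256/2401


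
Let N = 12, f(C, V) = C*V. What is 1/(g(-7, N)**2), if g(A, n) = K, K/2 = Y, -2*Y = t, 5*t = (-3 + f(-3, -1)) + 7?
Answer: 25/49 ≈ 0.51020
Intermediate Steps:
t = 7/5 (t = ((-3 - 3*(-1)) + 7)/5 = ((-3 + 3) + 7)/5 = (0 + 7)/5 = (1/5)*7 = 7/5 ≈ 1.4000)
Y = -7/10 (Y = -1/2*7/5 = -7/10 ≈ -0.70000)
K = -7/5 (K = 2*(-7/10) = -7/5 ≈ -1.4000)
g(A, n) = -7/5
1/(g(-7, N)**2) = 1/((-7/5)**2) = 1/(49/25) = 25/49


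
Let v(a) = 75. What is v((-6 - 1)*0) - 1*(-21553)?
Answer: 21628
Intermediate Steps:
v((-6 - 1)*0) - 1*(-21553) = 75 - 1*(-21553) = 75 + 21553 = 21628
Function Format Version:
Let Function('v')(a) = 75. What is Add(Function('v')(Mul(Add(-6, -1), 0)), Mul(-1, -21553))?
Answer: 21628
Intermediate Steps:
Add(Function('v')(Mul(Add(-6, -1), 0)), Mul(-1, -21553)) = Add(75, Mul(-1, -21553)) = Add(75, 21553) = 21628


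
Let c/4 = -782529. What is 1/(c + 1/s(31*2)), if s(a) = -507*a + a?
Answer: -31372/98197999153 ≈ -3.1948e-7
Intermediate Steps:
c = -3130116 (c = 4*(-782529) = -3130116)
s(a) = -506*a
1/(c + 1/s(31*2)) = 1/(-3130116 + 1/(-15686*2)) = 1/(-3130116 + 1/(-506*62)) = 1/(-3130116 + 1/(-31372)) = 1/(-3130116 - 1/31372) = 1/(-98197999153/31372) = -31372/98197999153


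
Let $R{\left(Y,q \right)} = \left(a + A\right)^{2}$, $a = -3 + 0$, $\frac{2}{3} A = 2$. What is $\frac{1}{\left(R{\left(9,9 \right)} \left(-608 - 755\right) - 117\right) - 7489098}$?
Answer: $- \frac{1}{7489215} \approx -1.3353 \cdot 10^{-7}$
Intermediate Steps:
$A = 3$ ($A = \frac{3}{2} \cdot 2 = 3$)
$a = -3$
$R{\left(Y,q \right)} = 0$ ($R{\left(Y,q \right)} = \left(-3 + 3\right)^{2} = 0^{2} = 0$)
$\frac{1}{\left(R{\left(9,9 \right)} \left(-608 - 755\right) - 117\right) - 7489098} = \frac{1}{\left(0 \left(-608 - 755\right) - 117\right) - 7489098} = \frac{1}{\left(0 \left(-1363\right) - 117\right) - 7489098} = \frac{1}{\left(0 - 117\right) - 7489098} = \frac{1}{-117 - 7489098} = \frac{1}{-7489215} = - \frac{1}{7489215}$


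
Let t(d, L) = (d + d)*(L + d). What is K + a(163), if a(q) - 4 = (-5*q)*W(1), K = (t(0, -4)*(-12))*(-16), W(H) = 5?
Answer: -4071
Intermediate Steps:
t(d, L) = 2*d*(L + d) (t(d, L) = (2*d)*(L + d) = 2*d*(L + d))
K = 0 (K = ((2*0*(-4 + 0))*(-12))*(-16) = ((2*0*(-4))*(-12))*(-16) = (0*(-12))*(-16) = 0*(-16) = 0)
a(q) = 4 - 25*q (a(q) = 4 - 5*q*5 = 4 - 25*q)
K + a(163) = 0 + (4 - 25*163) = 0 + (4 - 4075) = 0 - 4071 = -4071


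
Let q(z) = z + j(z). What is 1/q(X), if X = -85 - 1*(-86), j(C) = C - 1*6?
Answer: -¼ ≈ -0.25000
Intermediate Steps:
j(C) = -6 + C (j(C) = C - 6 = -6 + C)
X = 1 (X = -85 + 86 = 1)
q(z) = -6 + 2*z (q(z) = z + (-6 + z) = -6 + 2*z)
1/q(X) = 1/(-6 + 2*1) = 1/(-6 + 2) = 1/(-4) = -¼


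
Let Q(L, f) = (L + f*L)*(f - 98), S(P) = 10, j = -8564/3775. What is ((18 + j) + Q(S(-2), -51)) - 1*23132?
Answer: 193973586/3775 ≈ 51384.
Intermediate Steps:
j = -8564/3775 (j = -8564*1/3775 = -8564/3775 ≈ -2.2686)
Q(L, f) = (-98 + f)*(L + L*f) (Q(L, f) = (L + L*f)*(-98 + f) = (-98 + f)*(L + L*f))
((18 + j) + Q(S(-2), -51)) - 1*23132 = ((18 - 8564/3775) + 10*(-98 + (-51)**2 - 97*(-51))) - 1*23132 = (59386/3775 + 10*(-98 + 2601 + 4947)) - 23132 = (59386/3775 + 10*7450) - 23132 = (59386/3775 + 74500) - 23132 = 281296886/3775 - 23132 = 193973586/3775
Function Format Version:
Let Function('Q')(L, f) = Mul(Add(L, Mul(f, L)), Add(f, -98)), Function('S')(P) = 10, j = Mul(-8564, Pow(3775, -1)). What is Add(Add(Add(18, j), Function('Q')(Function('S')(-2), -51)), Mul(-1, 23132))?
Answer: Rational(193973586, 3775) ≈ 51384.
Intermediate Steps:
j = Rational(-8564, 3775) (j = Mul(-8564, Rational(1, 3775)) = Rational(-8564, 3775) ≈ -2.2686)
Function('Q')(L, f) = Mul(Add(-98, f), Add(L, Mul(L, f))) (Function('Q')(L, f) = Mul(Add(L, Mul(L, f)), Add(-98, f)) = Mul(Add(-98, f), Add(L, Mul(L, f))))
Add(Add(Add(18, j), Function('Q')(Function('S')(-2), -51)), Mul(-1, 23132)) = Add(Add(Add(18, Rational(-8564, 3775)), Mul(10, Add(-98, Pow(-51, 2), Mul(-97, -51)))), Mul(-1, 23132)) = Add(Add(Rational(59386, 3775), Mul(10, Add(-98, 2601, 4947))), -23132) = Add(Add(Rational(59386, 3775), Mul(10, 7450)), -23132) = Add(Add(Rational(59386, 3775), 74500), -23132) = Add(Rational(281296886, 3775), -23132) = Rational(193973586, 3775)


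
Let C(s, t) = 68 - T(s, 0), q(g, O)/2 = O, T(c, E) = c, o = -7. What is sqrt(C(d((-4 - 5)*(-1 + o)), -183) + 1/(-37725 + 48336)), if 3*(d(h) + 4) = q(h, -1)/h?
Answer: 13*sqrt(2369135)/2358 ≈ 8.4858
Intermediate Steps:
q(g, O) = 2*O
d(h) = -4 - 2/(3*h) (d(h) = -4 + ((2*(-1))/h)/3 = -4 + (-2/h)/3 = -4 - 2/(3*h))
C(s, t) = 68 - s
sqrt(C(d((-4 - 5)*(-1 + o)), -183) + 1/(-37725 + 48336)) = sqrt((68 - (-4 - 2*1/((-1 - 7)*(-4 - 5))/3)) + 1/(-37725 + 48336)) = sqrt((68 - (-4 - 2/(3*((-9*(-8)))))) + 1/10611) = sqrt((68 - (-4 - 2/3/72)) + 1/10611) = sqrt((68 - (-4 - 2/3*1/72)) + 1/10611) = sqrt((68 - (-4 - 1/108)) + 1/10611) = sqrt((68 - 1*(-433/108)) + 1/10611) = sqrt((68 + 433/108) + 1/10611) = sqrt(7777/108 + 1/10611) = sqrt(3056365/42444) = 13*sqrt(2369135)/2358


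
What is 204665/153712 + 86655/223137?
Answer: 19662749155/11432944848 ≈ 1.7198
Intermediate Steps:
204665/153712 + 86655/223137 = 204665*(1/153712) + 86655*(1/223137) = 204665/153712 + 28885/74379 = 19662749155/11432944848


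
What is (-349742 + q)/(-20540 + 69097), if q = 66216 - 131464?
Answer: -414990/48557 ≈ -8.5464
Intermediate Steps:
q = -65248
(-349742 + q)/(-20540 + 69097) = (-349742 - 65248)/(-20540 + 69097) = -414990/48557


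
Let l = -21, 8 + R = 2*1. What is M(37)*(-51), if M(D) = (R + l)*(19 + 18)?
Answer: 50949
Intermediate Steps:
R = -6 (R = -8 + 2*1 = -8 + 2 = -6)
M(D) = -999 (M(D) = (-6 - 21)*(19 + 18) = -27*37 = -999)
M(37)*(-51) = -999*(-51) = 50949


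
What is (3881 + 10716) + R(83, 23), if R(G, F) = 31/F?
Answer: 335762/23 ≈ 14598.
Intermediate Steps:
(3881 + 10716) + R(83, 23) = (3881 + 10716) + 31/23 = 14597 + 31*(1/23) = 14597 + 31/23 = 335762/23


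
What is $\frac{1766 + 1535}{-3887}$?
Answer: $- \frac{3301}{3887} \approx -0.84924$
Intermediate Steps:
$\frac{1766 + 1535}{-3887} = 3301 \left(- \frac{1}{3887}\right) = - \frac{3301}{3887}$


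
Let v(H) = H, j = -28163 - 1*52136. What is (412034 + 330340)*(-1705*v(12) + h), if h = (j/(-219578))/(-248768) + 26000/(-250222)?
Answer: -51901442411929024945205223/3417030374884672 ≈ -1.5189e+10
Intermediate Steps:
j = -80299 (j = -28163 - 52136 = -80299)
h = -710121785040189/6834060749769344 (h = -80299/(-219578)/(-248768) + 26000/(-250222) = -80299*(-1/219578)*(-1/248768) + 26000*(-1/250222) = (80299/219578)*(-1/248768) - 13000/125111 = -80299/54623979904 - 13000/125111 = -710121785040189/6834060749769344 ≈ -0.10391)
(412034 + 330340)*(-1705*v(12) + h) = (412034 + 330340)*(-1705*12 - 710121785040189/6834060749769344) = 742374*(-20460 - 710121785040189/6834060749769344) = 742374*(-139825593062065818429/6834060749769344) = -51901442411929024945205223/3417030374884672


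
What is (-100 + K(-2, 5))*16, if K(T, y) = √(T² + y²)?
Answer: -1600 + 16*√29 ≈ -1513.8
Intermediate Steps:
(-100 + K(-2, 5))*16 = (-100 + √((-2)² + 5²))*16 = (-100 + √(4 + 25))*16 = (-100 + √29)*16 = -1600 + 16*√29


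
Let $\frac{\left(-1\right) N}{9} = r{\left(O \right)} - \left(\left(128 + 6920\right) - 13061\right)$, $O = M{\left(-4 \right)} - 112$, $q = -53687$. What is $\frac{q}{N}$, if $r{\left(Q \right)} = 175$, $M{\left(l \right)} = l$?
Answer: $\frac{53687}{55692} \approx 0.964$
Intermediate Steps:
$O = -116$ ($O = -4 - 112 = -116$)
$N = -55692$ ($N = - 9 \left(175 - \left(\left(128 + 6920\right) - 13061\right)\right) = - 9 \left(175 - \left(7048 - 13061\right)\right) = - 9 \left(175 - -6013\right) = - 9 \left(175 + 6013\right) = \left(-9\right) 6188 = -55692$)
$\frac{q}{N} = - \frac{53687}{-55692} = \left(-53687\right) \left(- \frac{1}{55692}\right) = \frac{53687}{55692}$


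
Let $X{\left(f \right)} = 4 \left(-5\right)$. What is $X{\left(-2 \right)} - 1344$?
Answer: $-1364$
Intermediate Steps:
$X{\left(f \right)} = -20$
$X{\left(-2 \right)} - 1344 = -20 - 1344 = -1364$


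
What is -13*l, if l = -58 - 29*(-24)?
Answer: -8294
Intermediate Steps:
l = 638 (l = -58 + 696 = 638)
-13*l = -13*638 = -8294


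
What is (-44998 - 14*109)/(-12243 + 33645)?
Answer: -7754/3567 ≈ -2.1738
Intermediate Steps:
(-44998 - 14*109)/(-12243 + 33645) = (-44998 - 1526)/21402 = -46524*1/21402 = -7754/3567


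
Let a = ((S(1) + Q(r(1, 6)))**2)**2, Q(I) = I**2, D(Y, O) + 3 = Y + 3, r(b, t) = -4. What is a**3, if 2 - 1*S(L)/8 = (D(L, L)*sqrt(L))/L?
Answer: 36520347436056576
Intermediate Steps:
D(Y, O) = Y (D(Y, O) = -3 + (Y + 3) = -3 + (3 + Y) = Y)
S(L) = 16 - 8*sqrt(L) (S(L) = 16 - 8*L*sqrt(L)/L = 16 - 8*L**(3/2)/L = 16 - 8*sqrt(L))
a = 331776 (a = (((16 - 8*sqrt(1)) + (-4)**2)**2)**2 = (((16 - 8*1) + 16)**2)**2 = (((16 - 8) + 16)**2)**2 = ((8 + 16)**2)**2 = (24**2)**2 = 576**2 = 331776)
a**3 = 331776**3 = 36520347436056576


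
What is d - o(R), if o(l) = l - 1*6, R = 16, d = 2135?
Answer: 2125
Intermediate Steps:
o(l) = -6 + l (o(l) = l - 6 = -6 + l)
d - o(R) = 2135 - (-6 + 16) = 2135 - 1*10 = 2135 - 10 = 2125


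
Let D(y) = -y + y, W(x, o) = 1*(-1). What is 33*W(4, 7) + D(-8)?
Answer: -33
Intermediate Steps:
W(x, o) = -1
D(y) = 0
33*W(4, 7) + D(-8) = 33*(-1) + 0 = -33 + 0 = -33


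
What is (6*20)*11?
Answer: 1320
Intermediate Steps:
(6*20)*11 = 120*11 = 1320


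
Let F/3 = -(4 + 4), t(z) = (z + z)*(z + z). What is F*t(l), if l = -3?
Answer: -864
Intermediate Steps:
t(z) = 4*z² (t(z) = (2*z)*(2*z) = 4*z²)
F = -24 (F = 3*(-(4 + 4)) = 3*(-1*8) = 3*(-8) = -24)
F*t(l) = -96*(-3)² = -96*9 = -24*36 = -864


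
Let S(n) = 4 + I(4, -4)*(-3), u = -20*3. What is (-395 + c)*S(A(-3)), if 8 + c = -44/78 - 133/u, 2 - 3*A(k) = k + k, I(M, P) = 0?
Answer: -313051/195 ≈ -1605.4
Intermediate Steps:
u = -60
A(k) = 2/3 - 2*k/3 (A(k) = 2/3 - (k + k)/3 = 2/3 - 2*k/3)
c = -4951/780 (c = -8 + (-44/78 - 133/(-60)) = -8 + (-44*1/78 - 133*(-1/60)) = -8 + (-22/39 + 133/60) = -8 + 1289/780 = -4951/780 ≈ -6.3474)
S(n) = 4 (S(n) = 4 + 0*(-3) = 4 + 0 = 4)
(-395 + c)*S(A(-3)) = (-395 - 4951/780)*4 = -313051/780*4 = -313051/195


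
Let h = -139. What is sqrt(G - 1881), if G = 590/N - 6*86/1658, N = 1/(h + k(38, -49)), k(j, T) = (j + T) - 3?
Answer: I*sqrt(63330159273)/829 ≈ 303.56*I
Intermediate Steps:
k(j, T) = -3 + T + j (k(j, T) = (T + j) - 3 = -3 + T + j)
N = -1/153 (N = 1/(-139 + (-3 - 49 + 38)) = 1/(-139 - 14) = 1/(-153) = -1/153 ≈ -0.0065359)
G = -74834088/829 (G = 590/(-1/153) - 6*86/1658 = 590*(-153) - 516*1/1658 = -90270 - 258/829 = -74834088/829 ≈ -90270.)
sqrt(G - 1881) = sqrt(-74834088/829 - 1881) = sqrt(-76393437/829) = I*sqrt(63330159273)/829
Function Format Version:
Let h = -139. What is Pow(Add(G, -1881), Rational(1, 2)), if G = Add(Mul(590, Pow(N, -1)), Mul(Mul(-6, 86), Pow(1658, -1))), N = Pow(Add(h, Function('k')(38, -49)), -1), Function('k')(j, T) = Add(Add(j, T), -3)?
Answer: Mul(Rational(1, 829), I, Pow(63330159273, Rational(1, 2))) ≈ Mul(303.56, I)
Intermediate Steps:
Function('k')(j, T) = Add(-3, T, j) (Function('k')(j, T) = Add(Add(T, j), -3) = Add(-3, T, j))
N = Rational(-1, 153) (N = Pow(Add(-139, Add(-3, -49, 38)), -1) = Pow(Add(-139, -14), -1) = Pow(-153, -1) = Rational(-1, 153) ≈ -0.0065359)
G = Rational(-74834088, 829) (G = Add(Mul(590, Pow(Rational(-1, 153), -1)), Mul(Mul(-6, 86), Pow(1658, -1))) = Add(Mul(590, -153), Mul(-516, Rational(1, 1658))) = Add(-90270, Rational(-258, 829)) = Rational(-74834088, 829) ≈ -90270.)
Pow(Add(G, -1881), Rational(1, 2)) = Pow(Add(Rational(-74834088, 829), -1881), Rational(1, 2)) = Pow(Rational(-76393437, 829), Rational(1, 2)) = Mul(Rational(1, 829), I, Pow(63330159273, Rational(1, 2)))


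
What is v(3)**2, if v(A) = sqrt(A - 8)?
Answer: -5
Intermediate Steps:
v(A) = sqrt(-8 + A)
v(3)**2 = (sqrt(-8 + 3))**2 = (sqrt(-5))**2 = (I*sqrt(5))**2 = -5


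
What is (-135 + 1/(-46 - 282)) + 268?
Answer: 43623/328 ≈ 133.00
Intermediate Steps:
(-135 + 1/(-46 - 282)) + 268 = (-135 + 1/(-328)) + 268 = (-135 - 1/328) + 268 = -44281/328 + 268 = 43623/328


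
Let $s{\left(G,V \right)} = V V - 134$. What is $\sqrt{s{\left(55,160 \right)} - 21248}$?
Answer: $\sqrt{4218} \approx 64.946$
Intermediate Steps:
$s{\left(G,V \right)} = -134 + V^{2}$ ($s{\left(G,V \right)} = V^{2} - 134 = -134 + V^{2}$)
$\sqrt{s{\left(55,160 \right)} - 21248} = \sqrt{\left(-134 + 160^{2}\right) - 21248} = \sqrt{\left(-134 + 25600\right) - 21248} = \sqrt{25466 - 21248} = \sqrt{4218}$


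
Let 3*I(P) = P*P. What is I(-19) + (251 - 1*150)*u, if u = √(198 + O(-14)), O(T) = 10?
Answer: 361/3 + 404*√13 ≈ 1577.0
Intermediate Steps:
I(P) = P²/3 (I(P) = (P*P)/3 = P²/3)
u = 4*√13 (u = √(198 + 10) = √208 = 4*√13 ≈ 14.422)
I(-19) + (251 - 1*150)*u = (⅓)*(-19)² + (251 - 1*150)*(4*√13) = (⅓)*361 + (251 - 150)*(4*√13) = 361/3 + 101*(4*√13) = 361/3 + 404*√13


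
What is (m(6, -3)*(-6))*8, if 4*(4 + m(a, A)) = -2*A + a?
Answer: 48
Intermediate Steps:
m(a, A) = -4 - A/2 + a/4 (m(a, A) = -4 + (-2*A + a)/4 = -4 + (a - 2*A)/4 = -4 + (-A/2 + a/4) = -4 - A/2 + a/4)
(m(6, -3)*(-6))*8 = ((-4 - ½*(-3) + (¼)*6)*(-6))*8 = ((-4 + 3/2 + 3/2)*(-6))*8 = -1*(-6)*8 = 6*8 = 48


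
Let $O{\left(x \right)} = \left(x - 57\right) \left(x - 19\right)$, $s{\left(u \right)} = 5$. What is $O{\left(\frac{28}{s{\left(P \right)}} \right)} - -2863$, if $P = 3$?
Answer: $\frac{88794}{25} \approx 3551.8$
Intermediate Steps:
$O{\left(x \right)} = \left(-57 + x\right) \left(-19 + x\right)$
$O{\left(\frac{28}{s{\left(P \right)}} \right)} - -2863 = \left(1083 + \left(\frac{28}{5}\right)^{2} - 76 \cdot \frac{28}{5}\right) - -2863 = \left(1083 + \left(28 \cdot \frac{1}{5}\right)^{2} - 76 \cdot 28 \cdot \frac{1}{5}\right) + 2863 = \left(1083 + \left(\frac{28}{5}\right)^{2} - \frac{2128}{5}\right) + 2863 = \left(1083 + \frac{784}{25} - \frac{2128}{5}\right) + 2863 = \frac{17219}{25} + 2863 = \frac{88794}{25}$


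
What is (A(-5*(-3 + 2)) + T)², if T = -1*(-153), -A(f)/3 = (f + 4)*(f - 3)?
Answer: 9801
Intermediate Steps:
A(f) = -3*(-3 + f)*(4 + f) (A(f) = -3*(f + 4)*(f - 3) = -3*(4 + f)*(-3 + f) = -3*(-3 + f)*(4 + f))
T = 153
(A(-5*(-3 + 2)) + T)² = ((36 - (-15)*(-3 + 2) - 3*25*(-3 + 2)²) + 153)² = ((36 - (-15)*(-1) - 3*(-5*(-1))²) + 153)² = ((36 - 3*5 - 3*5²) + 153)² = ((36 - 15 - 3*25) + 153)² = ((36 - 15 - 75) + 153)² = (-54 + 153)² = 99² = 9801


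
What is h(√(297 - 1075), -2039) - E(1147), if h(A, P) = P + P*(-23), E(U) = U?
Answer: 43711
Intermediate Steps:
h(A, P) = -22*P (h(A, P) = P - 23*P = -22*P)
h(√(297 - 1075), -2039) - E(1147) = -22*(-2039) - 1*1147 = 44858 - 1147 = 43711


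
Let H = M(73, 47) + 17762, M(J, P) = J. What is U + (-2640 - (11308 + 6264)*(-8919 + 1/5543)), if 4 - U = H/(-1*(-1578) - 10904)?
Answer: 352243107747283/2247566 ≈ 1.5672e+8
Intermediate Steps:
H = 17835 (H = 73 + 17762 = 17835)
U = 55139/9326 (U = 4 - 17835/(-1*(-1578) - 10904) = 4 - 17835/(1578 - 10904) = 4 - 17835/(-9326) = 4 - 17835*(-1)/9326 = 4 - 1*(-17835/9326) = 4 + 17835/9326 = 55139/9326 ≈ 5.9124)
U + (-2640 - (11308 + 6264)*(-8919 + 1/5543)) = 55139/9326 + (-2640 - (11308 + 6264)*(-8919 + 1/5543)) = 55139/9326 + (-2640 - 17572*(-8919 + 1/5543)) = 55139/9326 + (-2640 - 17572*(-49438016)/5543) = 55139/9326 + (-2640 - 1*(-37770644224/241)) = 55139/9326 + (-2640 + 37770644224/241) = 55139/9326 + 37770007984/241 = 352243107747283/2247566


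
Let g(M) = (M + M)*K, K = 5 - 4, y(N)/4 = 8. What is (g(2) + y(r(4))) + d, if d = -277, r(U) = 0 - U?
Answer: -241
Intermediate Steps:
r(U) = -U
y(N) = 32 (y(N) = 4*8 = 32)
K = 1
g(M) = 2*M (g(M) = (M + M)*1 = (2*M)*1 = 2*M)
(g(2) + y(r(4))) + d = (2*2 + 32) - 277 = (4 + 32) - 277 = 36 - 277 = -241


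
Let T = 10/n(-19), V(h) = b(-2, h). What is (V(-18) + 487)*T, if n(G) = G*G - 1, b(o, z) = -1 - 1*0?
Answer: 27/2 ≈ 13.500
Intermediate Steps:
b(o, z) = -1 (b(o, z) = -1 + 0 = -1)
n(G) = -1 + G² (n(G) = G² - 1 = -1 + G²)
V(h) = -1
T = 1/36 (T = 10/(-1 + (-19)²) = 10/(-1 + 361) = 10/360 = 10*(1/360) = 1/36 ≈ 0.027778)
(V(-18) + 487)*T = (-1 + 487)*(1/36) = 486*(1/36) = 27/2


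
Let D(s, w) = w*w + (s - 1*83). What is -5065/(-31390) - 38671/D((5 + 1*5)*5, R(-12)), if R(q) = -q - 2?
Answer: -242708667/420626 ≈ -577.02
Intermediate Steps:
R(q) = -2 - q
D(s, w) = -83 + s + w² (D(s, w) = w² + (s - 83) = w² + (-83 + s) = -83 + s + w²)
-5065/(-31390) - 38671/D((5 + 1*5)*5, R(-12)) = -5065/(-31390) - 38671/(-83 + (5 + 1*5)*5 + (-2 - 1*(-12))²) = -5065*(-1/31390) - 38671/(-83 + (5 + 5)*5 + (-2 + 12)²) = 1013/6278 - 38671/(-83 + 10*5 + 10²) = 1013/6278 - 38671/(-83 + 50 + 100) = 1013/6278 - 38671/67 = -242708667/420626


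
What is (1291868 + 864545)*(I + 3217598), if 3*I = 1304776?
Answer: 23629046396410/3 ≈ 7.8763e+12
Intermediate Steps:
I = 1304776/3 (I = (⅓)*1304776 = 1304776/3 ≈ 4.3493e+5)
(1291868 + 864545)*(I + 3217598) = (1291868 + 864545)*(1304776/3 + 3217598) = 2156413*(10957570/3) = 23629046396410/3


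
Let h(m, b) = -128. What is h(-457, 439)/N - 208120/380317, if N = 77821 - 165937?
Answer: -653215048/1196857599 ≈ -0.54578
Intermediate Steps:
N = -88116
h(-457, 439)/N - 208120/380317 = -128/(-88116) - 208120/380317 = -128*(-1/88116) - 208120*1/380317 = 32/22029 - 208120/380317 = -653215048/1196857599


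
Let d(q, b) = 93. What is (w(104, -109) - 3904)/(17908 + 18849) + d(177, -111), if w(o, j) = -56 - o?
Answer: 3414337/36757 ≈ 92.889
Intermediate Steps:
(w(104, -109) - 3904)/(17908 + 18849) + d(177, -111) = ((-56 - 1*104) - 3904)/(17908 + 18849) + 93 = ((-56 - 104) - 3904)/36757 + 93 = (-160 - 3904)*(1/36757) + 93 = -4064*1/36757 + 93 = -4064/36757 + 93 = 3414337/36757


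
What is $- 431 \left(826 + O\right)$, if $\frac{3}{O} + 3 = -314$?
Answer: $- \frac{112852609}{317} \approx -3.56 \cdot 10^{5}$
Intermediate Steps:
$O = - \frac{3}{317}$ ($O = \frac{3}{-3 - 314} = \frac{3}{-317} = 3 \left(- \frac{1}{317}\right) = - \frac{3}{317} \approx -0.0094637$)
$- 431 \left(826 + O\right) = - 431 \left(826 - \frac{3}{317}\right) = \left(-431\right) \frac{261839}{317} = - \frac{112852609}{317}$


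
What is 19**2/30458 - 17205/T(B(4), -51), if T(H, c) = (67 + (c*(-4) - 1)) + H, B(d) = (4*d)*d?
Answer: -130977329/2543243 ≈ -51.500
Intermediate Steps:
B(d) = 4*d**2
T(H, c) = 66 + H - 4*c (T(H, c) = (67 + (-4*c - 1)) + H = (67 + (-1 - 4*c)) + H = (66 - 4*c) + H = 66 + H - 4*c)
19**2/30458 - 17205/T(B(4), -51) = 19**2/30458 - 17205/(66 + 4*4**2 - 4*(-51)) = 361*(1/30458) - 17205/(66 + 4*16 + 204) = 361/30458 - 17205/(66 + 64 + 204) = 361/30458 - 17205/334 = -130977329/2543243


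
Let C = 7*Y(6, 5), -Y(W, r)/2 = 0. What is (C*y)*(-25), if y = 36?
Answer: 0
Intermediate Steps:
Y(W, r) = 0 (Y(W, r) = -2*0 = 0)
C = 0 (C = 7*0 = 0)
(C*y)*(-25) = (0*36)*(-25) = 0*(-25) = 0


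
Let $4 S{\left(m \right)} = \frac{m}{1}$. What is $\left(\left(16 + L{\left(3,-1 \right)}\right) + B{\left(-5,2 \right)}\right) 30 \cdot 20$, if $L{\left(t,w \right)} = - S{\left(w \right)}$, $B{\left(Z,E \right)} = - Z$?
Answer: $12750$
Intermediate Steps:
$S{\left(m \right)} = \frac{m}{4}$ ($S{\left(m \right)} = \frac{m 1^{-1}}{4} = \frac{m 1}{4} = \frac{m}{4}$)
$L{\left(t,w \right)} = - \frac{w}{4}$
$\left(\left(16 + L{\left(3,-1 \right)}\right) + B{\left(-5,2 \right)}\right) 30 \cdot 20 = \left(\left(16 - - \frac{1}{4}\right) - -5\right) 30 \cdot 20 = \left(\left(16 + \frac{1}{4}\right) + 5\right) 30 \cdot 20 = \left(\frac{65}{4} + 5\right) 30 \cdot 20 = \frac{85}{4} \cdot 30 \cdot 20 = \frac{1275}{2} \cdot 20 = 12750$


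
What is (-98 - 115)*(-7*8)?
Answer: 11928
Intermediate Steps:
(-98 - 115)*(-7*8) = -213*(-56) = 11928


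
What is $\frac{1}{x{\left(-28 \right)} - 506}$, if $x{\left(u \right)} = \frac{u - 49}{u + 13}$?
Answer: $- \frac{15}{7513} \approx -0.0019965$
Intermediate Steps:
$x{\left(u \right)} = \frac{-49 + u}{13 + u}$
$\frac{1}{x{\left(-28 \right)} - 506} = \frac{1}{\frac{-49 - 28}{13 - 28} - 506} = \frac{1}{\frac{1}{-15} \left(-77\right) - 506} = \frac{1}{\left(- \frac{1}{15}\right) \left(-77\right) - 506} = \frac{1}{\frac{77}{15} - 506} = \frac{1}{- \frac{7513}{15}} = - \frac{15}{7513}$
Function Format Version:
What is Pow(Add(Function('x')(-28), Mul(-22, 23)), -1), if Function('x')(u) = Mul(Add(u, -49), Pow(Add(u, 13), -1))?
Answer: Rational(-15, 7513) ≈ -0.0019965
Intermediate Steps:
Function('x')(u) = Mul(Pow(Add(13, u), -1), Add(-49, u)) (Function('x')(u) = Mul(Add(-49, u), Pow(Add(13, u), -1)) = Mul(Pow(Add(13, u), -1), Add(-49, u)))
Pow(Add(Function('x')(-28), Mul(-22, 23)), -1) = Pow(Add(Mul(Pow(Add(13, -28), -1), Add(-49, -28)), Mul(-22, 23)), -1) = Pow(Add(Mul(Pow(-15, -1), -77), -506), -1) = Pow(Add(Mul(Rational(-1, 15), -77), -506), -1) = Pow(Add(Rational(77, 15), -506), -1) = Pow(Rational(-7513, 15), -1) = Rational(-15, 7513)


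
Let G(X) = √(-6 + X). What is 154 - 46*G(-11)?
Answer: 154 - 46*I*√17 ≈ 154.0 - 189.66*I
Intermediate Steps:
154 - 46*G(-11) = 154 - 46*√(-6 - 11) = 154 - 46*I*√17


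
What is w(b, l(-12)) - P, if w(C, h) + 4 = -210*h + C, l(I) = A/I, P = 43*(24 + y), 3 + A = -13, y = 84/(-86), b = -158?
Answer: -1432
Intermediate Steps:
y = -42/43 (y = 84*(-1/86) = -42/43 ≈ -0.97674)
A = -16 (A = -3 - 13 = -16)
P = 990 (P = 43*(24 - 42/43) = 43*(990/43) = 990)
l(I) = -16/I
w(C, h) = -4 + C - 210*h (w(C, h) = -4 + (-210*h + C) = -4 + (C - 210*h) = -4 + C - 210*h)
w(b, l(-12)) - P = (-4 - 158 - (-3360)/(-12)) - 1*990 = (-4 - 158 - (-3360)*(-1)/12) - 990 = (-4 - 158 - 210*4/3) - 990 = (-4 - 158 - 280) - 990 = -442 - 990 = -1432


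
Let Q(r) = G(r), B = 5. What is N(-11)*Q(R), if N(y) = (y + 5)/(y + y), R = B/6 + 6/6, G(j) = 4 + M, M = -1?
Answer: 9/11 ≈ 0.81818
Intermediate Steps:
G(j) = 3 (G(j) = 4 - 1 = 3)
R = 11/6 (R = 5/6 + 6/6 = 5*(⅙) + 6*(⅙) = ⅚ + 1 = 11/6 ≈ 1.8333)
Q(r) = 3
N(y) = (5 + y)/(2*y) (N(y) = (5 + y)/((2*y)) = (5 + y)*(1/(2*y)) = (5 + y)/(2*y))
N(-11)*Q(R) = ((½)*(5 - 11)/(-11))*3 = ((½)*(-1/11)*(-6))*3 = (3/11)*3 = 9/11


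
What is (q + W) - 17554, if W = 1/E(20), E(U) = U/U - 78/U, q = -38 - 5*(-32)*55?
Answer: -254978/29 ≈ -8792.3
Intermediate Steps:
q = 8762 (q = -38 + 160*55 = -38 + 8800 = 8762)
E(U) = 1 - 78/U
W = -10/29 (W = 1/((-78 + 20)/20) = 1/((1/20)*(-58)) = 1/(-29/10) = -10/29 ≈ -0.34483)
(q + W) - 17554 = (8762 - 10/29) - 17554 = 254088/29 - 17554 = -254978/29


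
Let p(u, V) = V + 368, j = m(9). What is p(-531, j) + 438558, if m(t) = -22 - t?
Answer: 438895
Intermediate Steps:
j = -31 (j = -22 - 1*9 = -22 - 9 = -31)
p(u, V) = 368 + V
p(-531, j) + 438558 = (368 - 31) + 438558 = 337 + 438558 = 438895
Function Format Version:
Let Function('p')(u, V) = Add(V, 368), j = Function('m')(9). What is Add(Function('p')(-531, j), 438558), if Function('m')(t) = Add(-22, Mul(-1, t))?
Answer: 438895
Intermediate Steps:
j = -31 (j = Add(-22, Mul(-1, 9)) = Add(-22, -9) = -31)
Function('p')(u, V) = Add(368, V)
Add(Function('p')(-531, j), 438558) = Add(Add(368, -31), 438558) = Add(337, 438558) = 438895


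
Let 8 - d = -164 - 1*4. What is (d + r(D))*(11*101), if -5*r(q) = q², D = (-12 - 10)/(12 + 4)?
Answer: 62437089/320 ≈ 1.9512e+5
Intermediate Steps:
d = 176 (d = 8 - (-164 - 1*4) = 8 - (-164 - 4) = 8 - 1*(-168) = 8 + 168 = 176)
D = -11/8 (D = -22/16 = -22*1/16 = -11/8 ≈ -1.3750)
r(q) = -q²/5
(d + r(D))*(11*101) = (176 - (-11/8)²/5)*(11*101) = (176 - ⅕*121/64)*1111 = (176 - 121/320)*1111 = (56199/320)*1111 = 62437089/320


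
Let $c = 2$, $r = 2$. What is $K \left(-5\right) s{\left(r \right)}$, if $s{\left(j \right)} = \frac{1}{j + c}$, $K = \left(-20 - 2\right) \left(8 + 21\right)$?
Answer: $\frac{1595}{2} \approx 797.5$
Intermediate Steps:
$K = -638$ ($K = \left(-22\right) 29 = -638$)
$s{\left(j \right)} = \frac{1}{2 + j}$ ($s{\left(j \right)} = \frac{1}{j + 2} = \frac{1}{2 + j}$)
$K \left(-5\right) s{\left(r \right)} = \frac{\left(-638\right) \left(-5\right)}{2 + 2} = \frac{3190}{4} = 3190 \cdot \frac{1}{4} = \frac{1595}{2}$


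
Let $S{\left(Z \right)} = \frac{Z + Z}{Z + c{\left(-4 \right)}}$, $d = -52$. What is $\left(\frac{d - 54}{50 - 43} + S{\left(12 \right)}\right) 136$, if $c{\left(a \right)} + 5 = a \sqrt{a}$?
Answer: $- \frac{1469072}{791} + \frac{26112 i}{113} \approx -1857.2 + 231.08 i$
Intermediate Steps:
$c{\left(a \right)} = -5 + a^{\frac{3}{2}}$ ($c{\left(a \right)} = -5 + a \sqrt{a} = -5 + a^{\frac{3}{2}}$)
$S{\left(Z \right)} = \frac{2 Z}{-5 + Z - 8 i}$ ($S{\left(Z \right)} = \frac{Z + Z}{Z - \left(5 - \left(-4\right)^{\frac{3}{2}}\right)} = \frac{2 Z}{Z - \left(5 + 8 i\right)} = \frac{2 Z}{-5 + Z - 8 i}$)
$\left(\frac{d - 54}{50 - 43} + S{\left(12 \right)}\right) 136 = \left(\frac{-52 - 54}{50 - 43} + 2 \cdot 12 \frac{1}{-5 + 12 - 8 i}\right) 136 = \left(- \frac{106}{7} + 2 \cdot 12 \frac{1}{7 - 8 i}\right) 136 = \left(\left(-106\right) \frac{1}{7} + 2 \cdot 12 \frac{7 + 8 i}{113}\right) 136 = \left(- \frac{106}{7} + \left(\frac{168}{113} + \frac{192 i}{113}\right)\right) 136 = \left(- \frac{10802}{791} + \frac{192 i}{113}\right) 136 = - \frac{1469072}{791} + \frac{26112 i}{113}$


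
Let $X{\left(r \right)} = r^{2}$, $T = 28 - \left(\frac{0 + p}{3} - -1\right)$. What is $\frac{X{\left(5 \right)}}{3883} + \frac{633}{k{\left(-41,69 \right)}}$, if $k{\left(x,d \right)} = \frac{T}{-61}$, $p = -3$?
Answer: $- \frac{149933579}{108724} \approx -1379.0$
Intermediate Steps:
$T = 28$ ($T = 28 - \left(\frac{0 - 3}{3} - -1\right) = 28 - \left(\left(-3\right) \frac{1}{3} + 1\right) = 28 - \left(-1 + 1\right) = 28 - 0 = 28 + 0 = 28$)
$k{\left(x,d \right)} = - \frac{28}{61}$ ($k{\left(x,d \right)} = \frac{28}{-61} = 28 \left(- \frac{1}{61}\right) = - \frac{28}{61}$)
$\frac{X{\left(5 \right)}}{3883} + \frac{633}{k{\left(-41,69 \right)}} = \frac{5^{2}}{3883} + \frac{633}{- \frac{28}{61}} = 25 \cdot \frac{1}{3883} + 633 \left(- \frac{61}{28}\right) = \frac{25}{3883} - \frac{38613}{28} = - \frac{149933579}{108724}$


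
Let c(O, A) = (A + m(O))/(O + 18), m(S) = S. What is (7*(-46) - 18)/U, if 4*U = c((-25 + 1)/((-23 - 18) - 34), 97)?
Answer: -622880/2433 ≈ -256.01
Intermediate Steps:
c(O, A) = (A + O)/(18 + O) (c(O, A) = (A + O)/(O + 18) = (A + O)/(18 + O))
U = 2433/1832 (U = ((97 + (-25 + 1)/((-23 - 18) - 34))/(18 + (-25 + 1)/((-23 - 18) - 34)))/4 = ((97 - 24/(-41 - 34))/(18 - 24/(-41 - 34)))/4 = ((97 - 24/(-75))/(18 - 24/(-75)))/4 = ((97 - 24*(-1/75))/(18 - 24*(-1/75)))/4 = ((97 + 8/25)/(18 + 8/25))/4 = ((2433/25)/(458/25))/4 = ((25/458)*(2433/25))/4 = (1/4)*(2433/458) = 2433/1832 ≈ 1.3281)
(7*(-46) - 18)/U = (7*(-46) - 18)/(2433/1832) = (-322 - 18)*(1832/2433) = -340*1832/2433 = -622880/2433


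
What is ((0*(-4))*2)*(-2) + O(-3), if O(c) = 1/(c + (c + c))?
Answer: -⅑ ≈ -0.11111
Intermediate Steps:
O(c) = 1/(3*c) (O(c) = 1/(c + 2*c) = 1/(3*c))
((0*(-4))*2)*(-2) + O(-3) = ((0*(-4))*2)*(-2) + (⅓)/(-3) = (0*2)*(-2) + (⅓)*(-⅓) = 0*(-2) - ⅑ = 0 - ⅑ = -⅑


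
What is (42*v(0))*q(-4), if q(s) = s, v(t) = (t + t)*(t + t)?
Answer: 0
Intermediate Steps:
v(t) = 4*t**2 (v(t) = (2*t)*(2*t) = 4*t**2)
(42*v(0))*q(-4) = (42*(4*0**2))*(-4) = (42*(4*0))*(-4) = (42*0)*(-4) = 0*(-4) = 0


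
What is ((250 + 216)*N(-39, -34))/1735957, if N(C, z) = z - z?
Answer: 0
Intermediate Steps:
N(C, z) = 0
((250 + 216)*N(-39, -34))/1735957 = ((250 + 216)*0)/1735957 = (466*0)*(1/1735957) = 0*(1/1735957) = 0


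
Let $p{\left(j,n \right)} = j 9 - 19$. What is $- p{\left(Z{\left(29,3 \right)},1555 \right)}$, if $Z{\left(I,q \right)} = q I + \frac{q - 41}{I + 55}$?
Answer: $- \frac{10639}{14} \approx -759.93$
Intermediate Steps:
$Z{\left(I,q \right)} = I q + \frac{-41 + q}{55 + I}$
$p{\left(j,n \right)} = -19 + 9 j$ ($p{\left(j,n \right)} = 9 j - 19 = -19 + 9 j$)
$- p{\left(Z{\left(29,3 \right)},1555 \right)} = - (-19 + 9 \frac{-41 + 3 + 3 \cdot 29^{2} + 55 \cdot 29 \cdot 3}{55 + 29}) = - (-19 + 9 \frac{-41 + 3 + 3 \cdot 841 + 4785}{84}) = - (-19 + 9 \frac{-41 + 3 + 2523 + 4785}{84}) = - (-19 + 9 \cdot \frac{1}{84} \cdot 7270) = - (-19 + 9 \cdot \frac{3635}{42}) = - (-19 + \frac{10905}{14}) = \left(-1\right) \frac{10639}{14} = - \frac{10639}{14}$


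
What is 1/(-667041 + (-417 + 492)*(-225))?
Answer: -1/683916 ≈ -1.4622e-6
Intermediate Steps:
1/(-667041 + (-417 + 492)*(-225)) = 1/(-667041 + 75*(-225)) = 1/(-667041 - 16875) = 1/(-683916) = -1/683916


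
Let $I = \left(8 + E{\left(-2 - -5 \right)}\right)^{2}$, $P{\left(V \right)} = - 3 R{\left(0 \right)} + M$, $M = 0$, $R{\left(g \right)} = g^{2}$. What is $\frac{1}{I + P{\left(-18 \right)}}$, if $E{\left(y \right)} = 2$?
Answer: $\frac{1}{100} \approx 0.01$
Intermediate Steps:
$P{\left(V \right)} = 0$ ($P{\left(V \right)} = - 3 \cdot 0^{2} + 0 = \left(-3\right) 0 + 0 = 0 + 0 = 0$)
$I = 100$ ($I = \left(8 + 2\right)^{2} = 10^{2} = 100$)
$\frac{1}{I + P{\left(-18 \right)}} = \frac{1}{100 + 0} = \frac{1}{100}$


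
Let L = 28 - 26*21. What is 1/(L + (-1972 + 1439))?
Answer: -1/1051 ≈ -0.00095147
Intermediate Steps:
L = -518 (L = 28 - 546 = -518)
1/(L + (-1972 + 1439)) = 1/(-518 + (-1972 + 1439)) = 1/(-518 - 533) = 1/(-1051) = -1/1051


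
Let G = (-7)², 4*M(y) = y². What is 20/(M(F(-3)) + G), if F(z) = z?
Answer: 16/41 ≈ 0.39024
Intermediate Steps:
M(y) = y²/4
G = 49
20/(M(F(-3)) + G) = 20/((¼)*(-3)² + 49) = 20/((¼)*9 + 49) = 20/(9/4 + 49) = 20/(205/4) = (4/205)*20 = 16/41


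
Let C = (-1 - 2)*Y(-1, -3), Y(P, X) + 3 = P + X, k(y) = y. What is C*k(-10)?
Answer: -210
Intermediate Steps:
Y(P, X) = -3 + P + X (Y(P, X) = -3 + (P + X) = -3 + P + X)
C = 21 (C = (-1 - 2)*(-3 - 1 - 3) = -3*(-7) = 21)
C*k(-10) = 21*(-10) = -210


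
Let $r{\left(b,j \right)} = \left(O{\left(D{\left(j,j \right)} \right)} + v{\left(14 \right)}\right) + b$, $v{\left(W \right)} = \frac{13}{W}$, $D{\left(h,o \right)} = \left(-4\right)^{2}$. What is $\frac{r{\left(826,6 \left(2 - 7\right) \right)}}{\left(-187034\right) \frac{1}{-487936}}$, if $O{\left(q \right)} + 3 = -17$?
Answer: $\frac{1378053248}{654619} \approx 2105.1$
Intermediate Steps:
$D{\left(h,o \right)} = 16$
$O{\left(q \right)} = -20$ ($O{\left(q \right)} = -3 - 17 = -20$)
$r{\left(b,j \right)} = - \frac{267}{14} + b$ ($r{\left(b,j \right)} = \left(-20 + \frac{13}{14}\right) + b = - \frac{267}{14} + b$)
$\frac{r{\left(826,6 \left(2 - 7\right) \right)}}{\left(-187034\right) \frac{1}{-487936}} = \frac{- \frac{267}{14} + 826}{\left(-187034\right) \frac{1}{-487936}} = \frac{11297}{14 \left(\left(-187034\right) \left(- \frac{1}{487936}\right)\right)} = \frac{11297}{14 \cdot \frac{93517}{243968}} = \frac{11297}{14} \cdot \frac{243968}{93517} = \frac{1378053248}{654619}$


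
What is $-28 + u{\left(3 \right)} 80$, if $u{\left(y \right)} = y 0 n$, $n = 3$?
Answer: $-28$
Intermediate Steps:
$u{\left(y \right)} = 0$ ($u{\left(y \right)} = y 0 \cdot 3 = 0 \cdot 3 = 0$)
$-28 + u{\left(3 \right)} 80 = -28 + 0 \cdot 80 = -28 + 0 = -28$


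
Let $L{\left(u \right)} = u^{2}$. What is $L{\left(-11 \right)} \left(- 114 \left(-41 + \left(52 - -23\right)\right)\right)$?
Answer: $-468996$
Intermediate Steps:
$L{\left(-11 \right)} \left(- 114 \left(-41 + \left(52 - -23\right)\right)\right) = \left(-11\right)^{2} \left(- 114 \left(-41 + \left(52 - -23\right)\right)\right) = 121 \left(- 114 \left(-41 + \left(52 + 23\right)\right)\right) = 121 \left(- 114 \left(-41 + 75\right)\right) = 121 \left(\left(-114\right) 34\right) = 121 \left(-3876\right) = -468996$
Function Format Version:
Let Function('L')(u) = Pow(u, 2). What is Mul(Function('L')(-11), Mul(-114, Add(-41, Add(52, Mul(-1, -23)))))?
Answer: -468996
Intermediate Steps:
Mul(Function('L')(-11), Mul(-114, Add(-41, Add(52, Mul(-1, -23))))) = Mul(Pow(-11, 2), Mul(-114, Add(-41, Add(52, Mul(-1, -23))))) = Mul(121, Mul(-114, Add(-41, Add(52, 23)))) = Mul(121, Mul(-114, Add(-41, 75))) = Mul(121, Mul(-114, 34)) = Mul(121, -3876) = -468996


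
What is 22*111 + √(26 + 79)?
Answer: 2442 + √105 ≈ 2452.2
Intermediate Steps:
22*111 + √(26 + 79) = 2442 + √105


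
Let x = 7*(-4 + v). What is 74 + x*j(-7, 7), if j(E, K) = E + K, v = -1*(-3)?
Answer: 74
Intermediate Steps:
v = 3
x = -7 (x = 7*(-4 + 3) = 7*(-1) = -7)
74 + x*j(-7, 7) = 74 - 7*(-7 + 7) = 74 - 7*0 = 74 + 0 = 74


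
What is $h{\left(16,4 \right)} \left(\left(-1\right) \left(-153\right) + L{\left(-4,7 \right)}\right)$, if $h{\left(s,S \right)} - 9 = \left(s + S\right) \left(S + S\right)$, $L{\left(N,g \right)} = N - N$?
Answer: $25857$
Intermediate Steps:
$L{\left(N,g \right)} = 0$
$h{\left(s,S \right)} = 9 + 2 S \left(S + s\right)$ ($h{\left(s,S \right)} = 9 + \left(s + S\right) \left(S + S\right) = 9 + \left(S + s\right) 2 S = 9 + 2 S \left(S + s\right)$)
$h{\left(16,4 \right)} \left(\left(-1\right) \left(-153\right) + L{\left(-4,7 \right)}\right) = \left(9 + 2 \cdot 4^{2} + 2 \cdot 4 \cdot 16\right) \left(\left(-1\right) \left(-153\right) + 0\right) = \left(9 + 2 \cdot 16 + 128\right) \left(153 + 0\right) = \left(9 + 32 + 128\right) 153 = 169 \cdot 153 = 25857$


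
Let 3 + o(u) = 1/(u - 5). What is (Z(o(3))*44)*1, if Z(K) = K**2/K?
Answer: -154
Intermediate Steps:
o(u) = -3 + 1/(-5 + u) (o(u) = -3 + 1/(u - 5) = -3 + 1/(-5 + u))
Z(K) = K
(Z(o(3))*44)*1 = (((16 - 3*3)/(-5 + 3))*44)*1 = (((16 - 9)/(-2))*44)*1 = (-1/2*7*44)*1 = -7/2*44*1 = -154*1 = -154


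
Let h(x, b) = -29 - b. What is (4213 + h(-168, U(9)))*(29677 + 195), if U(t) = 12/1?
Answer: 124625984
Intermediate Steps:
U(t) = 12 (U(t) = 12*1 = 12)
(4213 + h(-168, U(9)))*(29677 + 195) = (4213 + (-29 - 1*12))*(29677 + 195) = (4213 + (-29 - 12))*29872 = (4213 - 41)*29872 = 4172*29872 = 124625984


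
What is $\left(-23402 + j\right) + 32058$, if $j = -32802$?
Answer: $-24146$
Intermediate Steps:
$\left(-23402 + j\right) + 32058 = \left(-23402 - 32802\right) + 32058 = -56204 + 32058 = -24146$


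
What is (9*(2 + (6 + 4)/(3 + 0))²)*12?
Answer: 3072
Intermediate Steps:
(9*(2 + (6 + 4)/(3 + 0))²)*12 = (9*(2 + 10/3)²)*12 = (9*(16/3)²)*12 = (9*(256/9))*12 = 256*12 = 3072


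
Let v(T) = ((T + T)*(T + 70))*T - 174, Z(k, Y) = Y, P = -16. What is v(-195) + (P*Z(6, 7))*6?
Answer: -9507096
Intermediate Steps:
v(T) = -174 + 2*T²*(70 + T) (v(T) = ((2*T)*(70 + T))*T - 174 = (2*T*(70 + T))*T - 174 = 2*T²*(70 + T) - 174 = -174 + 2*T²*(70 + T))
v(-195) + (P*Z(6, 7))*6 = (-174 + 2*(-195)³ + 140*(-195)²) - 16*7*6 = (-174 + 2*(-7414875) + 140*38025) - 112*6 = (-174 - 14829750 + 5323500) - 672 = -9506424 - 672 = -9507096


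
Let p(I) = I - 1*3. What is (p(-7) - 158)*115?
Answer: -19320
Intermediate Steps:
p(I) = -3 + I (p(I) = I - 3 = -3 + I)
(p(-7) - 158)*115 = ((-3 - 7) - 158)*115 = (-10 - 158)*115 = -168*115 = -19320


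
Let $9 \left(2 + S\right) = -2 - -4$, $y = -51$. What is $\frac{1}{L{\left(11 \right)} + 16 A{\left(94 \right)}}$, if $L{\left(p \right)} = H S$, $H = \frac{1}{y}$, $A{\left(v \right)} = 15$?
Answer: $\frac{459}{110176} \approx 0.0041661$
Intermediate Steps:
$H = - \frac{1}{51}$ ($H = \frac{1}{-51} = - \frac{1}{51} \approx -0.019608$)
$S = - \frac{16}{9}$ ($S = -2 + \frac{-2 - -4}{9} = -2 + \frac{-2 + 4}{9} = -2 + \frac{1}{9} \cdot 2 = -2 + \frac{2}{9} = - \frac{16}{9} \approx -1.7778$)
$L{\left(p \right)} = \frac{16}{459}$ ($L{\left(p \right)} = \left(- \frac{1}{51}\right) \left(- \frac{16}{9}\right) = \frac{16}{459}$)
$\frac{1}{L{\left(11 \right)} + 16 A{\left(94 \right)}} = \frac{1}{\frac{16}{459} + 16 \cdot 15} = \frac{1}{\frac{16}{459} + 240} = \frac{1}{\frac{110176}{459}} = \frac{459}{110176}$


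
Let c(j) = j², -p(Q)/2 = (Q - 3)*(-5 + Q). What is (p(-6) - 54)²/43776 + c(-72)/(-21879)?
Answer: 896967/739024 ≈ 1.2137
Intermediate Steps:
p(Q) = -2*(-5 + Q)*(-3 + Q) (p(Q) = -2*(Q - 3)*(-5 + Q) = -2*(-3 + Q)*(-5 + Q) = -2*(-5 + Q)*(-3 + Q))
(p(-6) - 54)²/43776 + c(-72)/(-21879) = ((-30 - 2*(-6)² + 16*(-6)) - 54)²/43776 + (-72)²/(-21879) = ((-30 - 2*36 - 96) - 54)²*(1/43776) + 5184*(-1/21879) = ((-30 - 72 - 96) - 54)²*(1/43776) - 576/2431 = (-198 - 54)²*(1/43776) - 576/2431 = (-252)²*(1/43776) - 576/2431 = 63504*(1/43776) - 576/2431 = 441/304 - 576/2431 = 896967/739024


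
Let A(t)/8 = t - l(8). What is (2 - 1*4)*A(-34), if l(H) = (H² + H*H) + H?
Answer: 2720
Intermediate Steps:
l(H) = H + 2*H² (l(H) = (H² + H²) + H = 2*H² + H = H + 2*H²)
A(t) = -1088 + 8*t (A(t) = 8*(t - 8*(1 + 2*8)) = 8*(t - 8*(1 + 16)) = 8*(t - 8*17) = 8*(t - 1*136) = 8*(t - 136) = 8*(-136 + t) = -1088 + 8*t)
(2 - 1*4)*A(-34) = (2 - 1*4)*(-1088 + 8*(-34)) = (2 - 4)*(-1088 - 272) = -2*(-1360) = 2720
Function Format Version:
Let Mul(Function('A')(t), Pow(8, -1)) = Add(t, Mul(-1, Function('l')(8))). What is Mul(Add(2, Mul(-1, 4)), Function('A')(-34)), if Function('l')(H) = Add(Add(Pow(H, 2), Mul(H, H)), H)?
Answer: 2720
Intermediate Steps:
Function('l')(H) = Add(H, Mul(2, Pow(H, 2))) (Function('l')(H) = Add(Add(Pow(H, 2), Pow(H, 2)), H) = Add(Mul(2, Pow(H, 2)), H) = Add(H, Mul(2, Pow(H, 2))))
Function('A')(t) = Add(-1088, Mul(8, t)) (Function('A')(t) = Mul(8, Add(t, Mul(-1, Mul(8, Add(1, Mul(2, 8)))))) = Mul(8, Add(t, Mul(-1, Mul(8, Add(1, 16))))) = Mul(8, Add(t, Mul(-1, Mul(8, 17)))) = Mul(8, Add(t, Mul(-1, 136))) = Mul(8, Add(t, -136)) = Mul(8, Add(-136, t)) = Add(-1088, Mul(8, t)))
Mul(Add(2, Mul(-1, 4)), Function('A')(-34)) = Mul(Add(2, Mul(-1, 4)), Add(-1088, Mul(8, -34))) = Mul(Add(2, -4), Add(-1088, -272)) = Mul(-2, -1360) = 2720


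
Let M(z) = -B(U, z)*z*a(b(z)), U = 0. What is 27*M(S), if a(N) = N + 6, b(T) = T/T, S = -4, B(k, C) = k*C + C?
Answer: -3024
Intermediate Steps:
B(k, C) = C + C*k (B(k, C) = C*k + C = C + C*k)
b(T) = 1
a(N) = 6 + N
M(z) = -7*z² (M(z) = -(z*(1 + 0))*z*(6 + 1) = -(z*1)*z*7 = -z*z*7 = -z²*7 = -7*z²)
27*M(S) = 27*(-7*(-4)²) = 27*(-7*16) = 27*(-112) = -3024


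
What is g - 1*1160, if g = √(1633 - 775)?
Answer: -1160 + √858 ≈ -1130.7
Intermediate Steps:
g = √858 ≈ 29.292
g - 1*1160 = √858 - 1*1160 = √858 - 1160 = -1160 + √858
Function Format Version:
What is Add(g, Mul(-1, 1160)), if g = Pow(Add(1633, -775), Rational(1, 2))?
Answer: Add(-1160, Pow(858, Rational(1, 2))) ≈ -1130.7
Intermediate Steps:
g = Pow(858, Rational(1, 2)) ≈ 29.292
Add(g, Mul(-1, 1160)) = Add(Pow(858, Rational(1, 2)), Mul(-1, 1160)) = Add(Pow(858, Rational(1, 2)), -1160) = Add(-1160, Pow(858, Rational(1, 2)))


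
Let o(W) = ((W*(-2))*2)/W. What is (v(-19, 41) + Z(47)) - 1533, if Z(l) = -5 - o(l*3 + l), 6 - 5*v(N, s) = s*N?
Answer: -1377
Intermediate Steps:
v(N, s) = 6/5 - N*s/5 (v(N, s) = 6/5 - s*N/5 = 6/5 - N*s/5)
o(W) = -4 (o(W) = (-2*W*2)/W = (-4*W)/W = -4)
Z(l) = -1 (Z(l) = -5 - 1*(-4) = -5 + 4 = -1)
(v(-19, 41) + Z(47)) - 1533 = ((6/5 - ⅕*(-19)*41) - 1) - 1533 = ((6/5 + 779/5) - 1) - 1533 = (157 - 1) - 1533 = 156 - 1533 = -1377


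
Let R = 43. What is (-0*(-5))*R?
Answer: 0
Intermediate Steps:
(-0*(-5))*R = -0*(-5)*43 = -37*0*43 = 0*43 = 0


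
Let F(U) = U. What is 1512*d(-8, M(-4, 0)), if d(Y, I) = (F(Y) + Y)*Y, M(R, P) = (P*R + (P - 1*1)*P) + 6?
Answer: 193536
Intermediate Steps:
M(R, P) = 6 + P*R + P*(-1 + P) (M(R, P) = (P*R + (P - 1)*P) + 6 = (P*R + (-1 + P)*P) + 6 = (P*R + P*(-1 + P)) + 6 = 6 + P*R + P*(-1 + P))
d(Y, I) = 2*Y² (d(Y, I) = (Y + Y)*Y = (2*Y)*Y = 2*Y²)
1512*d(-8, M(-4, 0)) = 1512*(2*(-8)²) = 1512*(2*64) = 1512*128 = 193536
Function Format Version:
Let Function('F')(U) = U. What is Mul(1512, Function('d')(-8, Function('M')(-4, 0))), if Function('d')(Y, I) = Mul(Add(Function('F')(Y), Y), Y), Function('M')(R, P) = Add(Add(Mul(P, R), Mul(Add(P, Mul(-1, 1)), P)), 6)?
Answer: 193536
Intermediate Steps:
Function('M')(R, P) = Add(6, Mul(P, R), Mul(P, Add(-1, P))) (Function('M')(R, P) = Add(Add(Mul(P, R), Mul(Add(P, -1), P)), 6) = Add(Add(Mul(P, R), Mul(Add(-1, P), P)), 6) = Add(Add(Mul(P, R), Mul(P, Add(-1, P))), 6) = Add(6, Mul(P, R), Mul(P, Add(-1, P))))
Function('d')(Y, I) = Mul(2, Pow(Y, 2)) (Function('d')(Y, I) = Mul(Add(Y, Y), Y) = Mul(Mul(2, Y), Y) = Mul(2, Pow(Y, 2)))
Mul(1512, Function('d')(-8, Function('M')(-4, 0))) = Mul(1512, Mul(2, Pow(-8, 2))) = Mul(1512, Mul(2, 64)) = Mul(1512, 128) = 193536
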